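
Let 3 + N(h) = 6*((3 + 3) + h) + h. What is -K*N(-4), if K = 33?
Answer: -165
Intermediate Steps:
N(h) = 33 + 7*h (N(h) = -3 + (6*((3 + 3) + h) + h) = -3 + (6*(6 + h) + h) = -3 + ((36 + 6*h) + h) = -3 + (36 + 7*h) = 33 + 7*h)
-K*N(-4) = -33*(33 + 7*(-4)) = -33*(33 - 28) = -33*5 = -1*165 = -165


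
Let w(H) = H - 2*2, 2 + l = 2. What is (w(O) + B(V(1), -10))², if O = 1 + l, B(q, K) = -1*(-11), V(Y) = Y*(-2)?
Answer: 64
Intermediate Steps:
V(Y) = -2*Y
B(q, K) = 11
l = 0 (l = -2 + 2 = 0)
O = 1 (O = 1 + 0 = 1)
w(H) = -4 + H (w(H) = H - 4 = -4 + H)
(w(O) + B(V(1), -10))² = ((-4 + 1) + 11)² = (-3 + 11)² = 8² = 64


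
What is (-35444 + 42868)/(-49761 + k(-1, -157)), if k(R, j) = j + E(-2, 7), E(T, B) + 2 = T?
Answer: -3712/24961 ≈ -0.14871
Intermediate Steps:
E(T, B) = -2 + T
k(R, j) = -4 + j (k(R, j) = j + (-2 - 2) = j - 4 = -4 + j)
(-35444 + 42868)/(-49761 + k(-1, -157)) = (-35444 + 42868)/(-49761 + (-4 - 157)) = 7424/(-49761 - 161) = 7424/(-49922) = 7424*(-1/49922) = -3712/24961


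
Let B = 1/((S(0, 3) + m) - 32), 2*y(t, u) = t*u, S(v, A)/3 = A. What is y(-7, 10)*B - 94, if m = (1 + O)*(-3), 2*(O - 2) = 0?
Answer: -2973/32 ≈ -92.906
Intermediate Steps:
O = 2 (O = 2 + (½)*0 = 2 + 0 = 2)
S(v, A) = 3*A
y(t, u) = t*u/2 (y(t, u) = (t*u)/2 = t*u/2)
m = -9 (m = (1 + 2)*(-3) = 3*(-3) = -9)
B = -1/32 (B = 1/((3*3 - 9) - 32) = 1/((9 - 9) - 32) = 1/(0 - 32) = 1/(-32) = -1/32 ≈ -0.031250)
y(-7, 10)*B - 94 = ((½)*(-7)*10)*(-1/32) - 94 = -35*(-1/32) - 94 = 35/32 - 94 = -2973/32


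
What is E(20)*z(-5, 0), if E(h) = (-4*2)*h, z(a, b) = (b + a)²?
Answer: -4000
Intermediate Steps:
z(a, b) = (a + b)²
E(h) = -8*h
E(20)*z(-5, 0) = (-8*20)*(-5 + 0)² = -160*(-5)² = -160*25 = -4000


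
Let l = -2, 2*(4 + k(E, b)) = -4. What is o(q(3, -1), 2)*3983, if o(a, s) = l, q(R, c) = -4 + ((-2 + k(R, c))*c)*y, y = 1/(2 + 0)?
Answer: -7966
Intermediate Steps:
k(E, b) = -6 (k(E, b) = -4 + (1/2)*(-4) = -4 - 2 = -6)
y = 1/2 ≈ 0.50000
q(R, c) = -4 - 4*c (q(R, c) = -4 + ((-2 - 6)*c)*(1/2) = -4 - 8*c*(1/2) = -4 - 4*c)
o(a, s) = -2
o(q(3, -1), 2)*3983 = -2*3983 = -7966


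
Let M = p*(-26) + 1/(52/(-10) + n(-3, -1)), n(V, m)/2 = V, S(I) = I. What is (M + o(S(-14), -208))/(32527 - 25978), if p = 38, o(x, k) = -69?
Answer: -59197/366744 ≈ -0.16141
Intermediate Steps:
n(V, m) = 2*V
M = -55333/56 (M = 38*(-26) + 1/(52/(-10) + 2*(-3)) = -988 + 1/(52*(-⅒) - 6) = -988 + 1/(-26/5 - 6) = -988 + 1/(-56/5) = -988 - 5/56 = -55333/56 ≈ -988.09)
(M + o(S(-14), -208))/(32527 - 25978) = (-55333/56 - 69)/(32527 - 25978) = -59197/56/6549 = -59197/56*1/6549 = -59197/366744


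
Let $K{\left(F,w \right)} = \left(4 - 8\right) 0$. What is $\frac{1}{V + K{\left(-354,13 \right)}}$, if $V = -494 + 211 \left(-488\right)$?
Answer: $- \frac{1}{103462} \approx -9.6654 \cdot 10^{-6}$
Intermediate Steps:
$K{\left(F,w \right)} = 0$ ($K{\left(F,w \right)} = \left(4 - 8\right) 0 = \left(-4\right) 0 = 0$)
$V = -103462$ ($V = -494 - 102968 = -103462$)
$\frac{1}{V + K{\left(-354,13 \right)}} = \frac{1}{-103462 + 0} = \frac{1}{-103462} = - \frac{1}{103462}$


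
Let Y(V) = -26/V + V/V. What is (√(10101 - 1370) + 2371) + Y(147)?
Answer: 348658/147 + √8731 ≈ 2465.3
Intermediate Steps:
Y(V) = 1 - 26/V (Y(V) = -26/V + 1 = 1 - 26/V)
(√(10101 - 1370) + 2371) + Y(147) = (√(10101 - 1370) + 2371) + (-26 + 147)/147 = (√8731 + 2371) + (1/147)*121 = (2371 + √8731) + 121/147 = 348658/147 + √8731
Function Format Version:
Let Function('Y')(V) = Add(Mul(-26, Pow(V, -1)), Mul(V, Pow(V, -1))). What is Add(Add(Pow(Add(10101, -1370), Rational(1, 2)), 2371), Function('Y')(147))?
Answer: Add(Rational(348658, 147), Pow(8731, Rational(1, 2))) ≈ 2465.3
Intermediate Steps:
Function('Y')(V) = Add(1, Mul(-26, Pow(V, -1))) (Function('Y')(V) = Add(Mul(-26, Pow(V, -1)), 1) = Add(1, Mul(-26, Pow(V, -1))))
Add(Add(Pow(Add(10101, -1370), Rational(1, 2)), 2371), Function('Y')(147)) = Add(Add(Pow(Add(10101, -1370), Rational(1, 2)), 2371), Mul(Pow(147, -1), Add(-26, 147))) = Add(Add(Pow(8731, Rational(1, 2)), 2371), Mul(Rational(1, 147), 121)) = Add(Add(2371, Pow(8731, Rational(1, 2))), Rational(121, 147)) = Add(Rational(348658, 147), Pow(8731, Rational(1, 2)))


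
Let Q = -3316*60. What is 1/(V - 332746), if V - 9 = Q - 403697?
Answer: -1/935394 ≈ -1.0691e-6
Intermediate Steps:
Q = -198960
V = -602648 (V = 9 + (-198960 - 403697) = 9 - 602657 = -602648)
1/(V - 332746) = 1/(-602648 - 332746) = 1/(-935394) = -1/935394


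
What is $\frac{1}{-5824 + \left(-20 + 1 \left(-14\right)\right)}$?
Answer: $- \frac{1}{5858} \approx -0.00017071$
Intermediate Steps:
$\frac{1}{-5824 + \left(-20 + 1 \left(-14\right)\right)} = \frac{1}{-5824 - 34} = \frac{1}{-5858} = - \frac{1}{5858}$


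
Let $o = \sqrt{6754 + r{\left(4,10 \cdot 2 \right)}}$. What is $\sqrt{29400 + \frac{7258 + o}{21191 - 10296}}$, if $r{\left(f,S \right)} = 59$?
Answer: $\frac{\sqrt{3489889210910 + 32685 \sqrt{757}}}{10895} \approx 171.47$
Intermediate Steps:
$o = 3 \sqrt{757}$ ($o = \sqrt{6754 + 59} = \sqrt{6813} = 3 \sqrt{757} \approx 82.541$)
$\sqrt{29400 + \frac{7258 + o}{21191 - 10296}} = \sqrt{29400 + \frac{7258 + 3 \sqrt{757}}{21191 - 10296}} = \sqrt{29400 + \frac{7258 + 3 \sqrt{757}}{10895}} = \sqrt{29400 + \left(7258 + 3 \sqrt{757}\right) \frac{1}{10895}} = \sqrt{29400 + \left(\frac{7258}{10895} + \frac{3 \sqrt{757}}{10895}\right)} = \sqrt{\frac{320320258}{10895} + \frac{3 \sqrt{757}}{10895}}$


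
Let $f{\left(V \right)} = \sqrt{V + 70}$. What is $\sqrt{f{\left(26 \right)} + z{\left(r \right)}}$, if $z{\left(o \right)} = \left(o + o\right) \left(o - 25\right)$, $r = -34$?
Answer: $2 \sqrt{1003 + \sqrt{6}} \approx 63.418$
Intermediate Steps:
$f{\left(V \right)} = \sqrt{70 + V}$
$z{\left(o \right)} = 2 o \left(-25 + o\right)$
$\sqrt{f{\left(26 \right)} + z{\left(r \right)}} = \sqrt{\sqrt{70 + 26} + 2 \left(-34\right) \left(-25 - 34\right)} = \sqrt{\sqrt{96} + 2 \left(-34\right) \left(-59\right)} = \sqrt{4 \sqrt{6} + 4012} = \sqrt{4012 + 4 \sqrt{6}}$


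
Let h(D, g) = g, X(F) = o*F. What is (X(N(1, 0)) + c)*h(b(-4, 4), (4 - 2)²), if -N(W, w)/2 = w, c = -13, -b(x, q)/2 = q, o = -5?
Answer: -52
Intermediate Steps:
b(x, q) = -2*q
N(W, w) = -2*w
X(F) = -5*F
(X(N(1, 0)) + c)*h(b(-4, 4), (4 - 2)²) = (-(-10)*0 - 13)*(4 - 2)² = (-5*0 - 13)*2² = (0 - 13)*4 = -13*4 = -52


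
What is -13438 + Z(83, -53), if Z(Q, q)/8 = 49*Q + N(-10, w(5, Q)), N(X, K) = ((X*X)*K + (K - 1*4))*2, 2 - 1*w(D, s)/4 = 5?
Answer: -358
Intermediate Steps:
w(D, s) = -12 (w(D, s) = 8 - 4*5 = 8 - 20 = -12)
N(X, K) = -8 + 2*K + 2*K*X² (N(X, K) = (X²*K + (K - 4))*2 = (K*X² + (-4 + K))*2 = (-4 + K + K*X²)*2 = -8 + 2*K + 2*K*X²)
Z(Q, q) = -19456 + 392*Q (Z(Q, q) = 8*(49*Q + (-8 + 2*(-12) + 2*(-12)*(-10)²)) = 8*(49*Q + (-8 - 24 + 2*(-12)*100)) = 8*(49*Q + (-8 - 24 - 2400)) = 8*(49*Q - 2432) = 8*(-2432 + 49*Q) = -19456 + 392*Q)
-13438 + Z(83, -53) = -13438 + (-19456 + 392*83) = -13438 + (-19456 + 32536) = -13438 + 13080 = -358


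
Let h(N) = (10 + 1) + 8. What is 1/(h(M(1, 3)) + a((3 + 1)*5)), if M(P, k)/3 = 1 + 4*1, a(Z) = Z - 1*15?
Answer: 1/24 ≈ 0.041667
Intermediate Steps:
a(Z) = -15 + Z (a(Z) = Z - 15 = -15 + Z)
M(P, k) = 15 (M(P, k) = 3*(1 + 4*1) = 3*(1 + 4) = 3*5 = 15)
h(N) = 19 (h(N) = 11 + 8 = 19)
1/(h(M(1, 3)) + a((3 + 1)*5)) = 1/(19 + (-15 + (3 + 1)*5)) = 1/(19 + (-15 + 4*5)) = 1/(19 + (-15 + 20)) = 1/(19 + 5) = 1/24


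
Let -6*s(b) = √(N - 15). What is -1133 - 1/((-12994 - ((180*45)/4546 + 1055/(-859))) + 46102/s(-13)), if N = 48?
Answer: -102140150196645158844035790/90150176215107679641613 + 351507795675857996*√33/90150176215107679641613 ≈ -1133.0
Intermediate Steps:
s(b) = -√33/6 (s(b) = -√(48 - 15)/6 = -√33/6)
-1133 - 1/((-12994 - ((180*45)/4546 + 1055/(-859))) + 46102/s(-13)) = -1133 - 1/((-12994 - ((180*45)/4546 + 1055/(-859))) + 46102/((-√33/6))) = -1133 - 1/((-12994 - (8100*(1/4546) + 1055*(-1/859))) + 46102*(-2*√33/11)) = -1133 - 1/((-12994 - (4050/2273 - 1055/859)) - 92204*√33/11) = -1133 - 1/((-12994 - 1*1080935/1952507) - 92204*√33/11) = -1133 - 1/((-12994 - 1080935/1952507) - 92204*√33/11) = -1133 - 1/(-25371956893/1952507 - 92204*√33/11)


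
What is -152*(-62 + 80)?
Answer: -2736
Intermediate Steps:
-152*(-62 + 80) = -152*18 = -2736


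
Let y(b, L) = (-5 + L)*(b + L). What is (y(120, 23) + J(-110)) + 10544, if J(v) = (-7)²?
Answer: 13167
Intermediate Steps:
y(b, L) = (-5 + L)*(L + b)
J(v) = 49
(y(120, 23) + J(-110)) + 10544 = ((23² - 5*23 - 5*120 + 23*120) + 49) + 10544 = ((529 - 115 - 600 + 2760) + 49) + 10544 = (2574 + 49) + 10544 = 2623 + 10544 = 13167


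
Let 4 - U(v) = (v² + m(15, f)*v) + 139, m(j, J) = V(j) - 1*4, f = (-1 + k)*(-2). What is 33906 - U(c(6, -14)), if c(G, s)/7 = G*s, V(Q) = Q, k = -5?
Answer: 373317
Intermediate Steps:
f = 12 (f = (-1 - 5)*(-2) = -6*(-2) = 12)
m(j, J) = -4 + j (m(j, J) = j - 1*4 = j - 4 = -4 + j)
c(G, s) = 7*G*s (c(G, s) = 7*(G*s) = 7*G*s)
U(v) = -135 - v² - 11*v (U(v) = 4 - ((v² + (-4 + 15)*v) + 139) = 4 - ((v² + 11*v) + 139) = 4 - (139 + v² + 11*v) = 4 + (-139 - v² - 11*v) = -135 - v² - 11*v)
33906 - U(c(6, -14)) = 33906 - (-135 - (7*6*(-14))² - 77*6*(-14)) = 33906 - (-135 - 1*(-588)² - 11*(-588)) = 33906 - (-135 - 1*345744 + 6468) = 33906 - (-135 - 345744 + 6468) = 33906 - 1*(-339411) = 33906 + 339411 = 373317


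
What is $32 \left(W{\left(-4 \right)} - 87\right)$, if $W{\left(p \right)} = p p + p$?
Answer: $-2400$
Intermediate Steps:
$W{\left(p \right)} = p + p^{2}$ ($W{\left(p \right)} = p^{2} + p = p + p^{2}$)
$32 \left(W{\left(-4 \right)} - 87\right) = 32 \left(- 4 \left(1 - 4\right) - 87\right) = 32 \left(\left(-4\right) \left(-3\right) - 87\right) = 32 \left(12 - 87\right) = 32 \left(-75\right) = -2400$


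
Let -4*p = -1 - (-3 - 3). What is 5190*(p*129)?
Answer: -1673775/2 ≈ -8.3689e+5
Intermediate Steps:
p = -5/4 (p = -(-1 - (-3 - 3))/4 = -(-1 - 1*(-6))/4 = -(-1 + 6)/4 = -1/4*5 = -5/4 ≈ -1.2500)
5190*(p*129) = 5190*(-5/4*129) = 5190*(-645/4) = -1673775/2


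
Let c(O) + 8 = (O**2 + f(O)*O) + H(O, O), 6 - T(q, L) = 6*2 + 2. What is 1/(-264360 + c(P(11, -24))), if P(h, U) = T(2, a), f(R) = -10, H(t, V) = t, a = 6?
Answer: -1/264232 ≈ -3.7846e-6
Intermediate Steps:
T(q, L) = -8 (T(q, L) = 6 - (6*2 + 2) = 6 - (12 + 2) = 6 - 1*14 = 6 - 14 = -8)
P(h, U) = -8
c(O) = -8 + O**2 - 9*O (c(O) = -8 + ((O**2 - 10*O) + O) = -8 + (O**2 - 9*O) = -8 + O**2 - 9*O)
1/(-264360 + c(P(11, -24))) = 1/(-264360 + (-8 + (-8)**2 - 9*(-8))) = 1/(-264360 + (-8 + 64 + 72)) = 1/(-264360 + 128) = 1/(-264232) = -1/264232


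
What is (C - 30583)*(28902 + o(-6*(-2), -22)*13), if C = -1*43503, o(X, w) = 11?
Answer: -2151827870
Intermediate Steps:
C = -43503
(C - 30583)*(28902 + o(-6*(-2), -22)*13) = (-43503 - 30583)*(28902 + 11*13) = -74086*(28902 + 143) = -74086*29045 = -2151827870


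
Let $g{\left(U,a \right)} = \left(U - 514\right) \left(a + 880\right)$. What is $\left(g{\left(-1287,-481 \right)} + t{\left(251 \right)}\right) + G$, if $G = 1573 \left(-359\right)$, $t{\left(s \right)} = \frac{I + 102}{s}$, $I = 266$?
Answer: $- \frac{322109438}{251} \approx -1.2833 \cdot 10^{6}$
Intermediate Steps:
$t{\left(s \right)} = \frac{368}{s}$ ($t{\left(s \right)} = \frac{266 + 102}{s} = \frac{368}{s}$)
$G = -564707$
$g{\left(U,a \right)} = \left(-514 + U\right) \left(880 + a\right)$
$\left(g{\left(-1287,-481 \right)} + t{\left(251 \right)}\right) + G = \left(\left(-452320 - -247234 + 880 \left(-1287\right) - -619047\right) + \frac{368}{251}\right) - 564707 = \left(\left(-452320 + 247234 - 1132560 + 619047\right) + 368 \cdot \frac{1}{251}\right) - 564707 = \left(-718599 + \frac{368}{251}\right) - 564707 = - \frac{180367981}{251} - 564707 = - \frac{322109438}{251}$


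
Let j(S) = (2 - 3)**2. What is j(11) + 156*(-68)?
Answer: -10607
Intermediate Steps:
j(S) = 1 (j(S) = (-1)**2 = 1)
j(11) + 156*(-68) = 1 + 156*(-68) = 1 - 10608 = -10607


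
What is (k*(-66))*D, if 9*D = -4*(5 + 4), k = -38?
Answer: -10032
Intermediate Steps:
D = -4 (D = (-4*(5 + 4))/9 = (-4*9)/9 = (1/9)*(-36) = -4)
(k*(-66))*D = -38*(-66)*(-4) = 2508*(-4) = -10032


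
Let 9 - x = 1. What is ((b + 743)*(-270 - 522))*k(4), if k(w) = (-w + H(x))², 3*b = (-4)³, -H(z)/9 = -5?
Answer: -960792360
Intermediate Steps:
x = 8 (x = 9 - 1*1 = 9 - 1 = 8)
H(z) = 45 (H(z) = -9*(-5) = 45)
b = -64/3 (b = (⅓)*(-4)³ = (⅓)*(-64) = -64/3 ≈ -21.333)
k(w) = (45 - w)² (k(w) = (-w + 45)² = (45 - w)²)
((b + 743)*(-270 - 522))*k(4) = ((-64/3 + 743)*(-270 - 522))*(-45 + 4)² = ((2165/3)*(-792))*(-41)² = -571560*1681 = -960792360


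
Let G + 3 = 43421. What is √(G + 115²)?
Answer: √56643 ≈ 238.00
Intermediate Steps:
G = 43418 (G = -3 + 43421 = 43418)
√(G + 115²) = √(43418 + 115²) = √(43418 + 13225) = √56643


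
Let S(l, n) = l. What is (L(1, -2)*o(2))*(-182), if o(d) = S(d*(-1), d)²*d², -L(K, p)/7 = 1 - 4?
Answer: -61152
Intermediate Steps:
L(K, p) = 21 (L(K, p) = -7*(1 - 4) = -7*(-3) = 21)
o(d) = d⁴ (o(d) = (d*(-1))²*d² = (-d)²*d² = d²*d² = d⁴)
(L(1, -2)*o(2))*(-182) = (21*2⁴)*(-182) = (21*16)*(-182) = 336*(-182) = -61152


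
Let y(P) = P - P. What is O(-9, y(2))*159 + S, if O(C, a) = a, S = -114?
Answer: -114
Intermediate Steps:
y(P) = 0
O(-9, y(2))*159 + S = 0*159 - 114 = 0 - 114 = -114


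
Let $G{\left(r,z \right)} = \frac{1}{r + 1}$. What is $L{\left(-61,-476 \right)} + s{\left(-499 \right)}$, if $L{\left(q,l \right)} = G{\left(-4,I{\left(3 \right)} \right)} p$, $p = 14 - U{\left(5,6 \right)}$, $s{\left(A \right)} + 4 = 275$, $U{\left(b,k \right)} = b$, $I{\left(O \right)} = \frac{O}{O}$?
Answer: $268$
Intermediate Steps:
$I{\left(O \right)} = 1$
$G{\left(r,z \right)} = \frac{1}{1 + r}$
$s{\left(A \right)} = 271$ ($s{\left(A \right)} = -4 + 275 = 271$)
$p = 9$ ($p = 14 - 5 = 9$)
$L{\left(q,l \right)} = -3$ ($L{\left(q,l \right)} = \frac{1}{1 - 4} \cdot 9 = \frac{1}{-3} \cdot 9 = \left(- \frac{1}{3}\right) 9 = -3$)
$L{\left(-61,-476 \right)} + s{\left(-499 \right)} = -3 + 271 = 268$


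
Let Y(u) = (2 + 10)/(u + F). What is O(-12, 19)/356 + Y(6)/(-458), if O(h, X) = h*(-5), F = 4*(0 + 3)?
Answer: 10216/61143 ≈ 0.16708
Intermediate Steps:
F = 12 (F = 4*3 = 12)
Y(u) = 12/(12 + u) (Y(u) = (2 + 10)/(u + 12) = 12/(12 + u))
O(h, X) = -5*h
O(-12, 19)/356 + Y(6)/(-458) = -5*(-12)/356 + (12/(12 + 6))/(-458) = 60*(1/356) + (12/18)*(-1/458) = 15/89 + (12*(1/18))*(-1/458) = 15/89 + (2/3)*(-1/458) = 15/89 - 1/687 = 10216/61143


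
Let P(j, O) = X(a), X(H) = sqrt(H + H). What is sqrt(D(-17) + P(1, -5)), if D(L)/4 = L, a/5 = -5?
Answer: sqrt(-68 + 5*I*sqrt(2)) ≈ 0.42817 + 8.2573*I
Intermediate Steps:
a = -25 (a = 5*(-5) = -25)
D(L) = 4*L
X(H) = sqrt(2)*sqrt(H) (X(H) = sqrt(2*H) = sqrt(2)*sqrt(H))
P(j, O) = 5*I*sqrt(2) (P(j, O) = sqrt(2)*sqrt(-25) = sqrt(2)*(5*I) = 5*I*sqrt(2))
sqrt(D(-17) + P(1, -5)) = sqrt(4*(-17) + 5*I*sqrt(2)) = sqrt(-68 + 5*I*sqrt(2))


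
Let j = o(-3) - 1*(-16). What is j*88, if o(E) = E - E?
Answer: 1408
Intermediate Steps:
o(E) = 0
j = 16 (j = 0 - 1*(-16) = 0 + 16 = 16)
j*88 = 16*88 = 1408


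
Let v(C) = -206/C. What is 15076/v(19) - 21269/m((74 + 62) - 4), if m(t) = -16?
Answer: -100845/1648 ≈ -61.192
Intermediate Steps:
15076/v(19) - 21269/m((74 + 62) - 4) = 15076/((-206/19)) - 21269/(-16) = 15076/((-206*1/19)) - 21269*(-1/16) = 15076/(-206/19) + 21269/16 = 15076*(-19/206) + 21269/16 = -143222/103 + 21269/16 = -100845/1648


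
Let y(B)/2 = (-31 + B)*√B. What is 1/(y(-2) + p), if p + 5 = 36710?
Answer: 12235/449088579 + 22*I*√2/449088579 ≈ 2.7244e-5 + 6.928e-8*I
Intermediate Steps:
p = 36705 (p = -5 + 36710 = 36705)
y(B) = 2*√B*(-31 + B) (y(B) = 2*((-31 + B)*√B) = 2*(√B*(-31 + B)) = 2*√B*(-31 + B))
1/(y(-2) + p) = 1/(2*√(-2)*(-31 - 2) + 36705) = 1/(2*(I*√2)*(-33) + 36705) = 1/(-66*I*√2 + 36705) = 1/(36705 - 66*I*√2)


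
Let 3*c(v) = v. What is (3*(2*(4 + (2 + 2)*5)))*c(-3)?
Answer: -144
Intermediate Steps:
c(v) = v/3
(3*(2*(4 + (2 + 2)*5)))*c(-3) = (3*(2*(4 + (2 + 2)*5)))*((1/3)*(-3)) = (3*(2*(4 + 4*5)))*(-1) = (3*(2*(4 + 20)))*(-1) = (3*(2*24))*(-1) = (3*48)*(-1) = 144*(-1) = -144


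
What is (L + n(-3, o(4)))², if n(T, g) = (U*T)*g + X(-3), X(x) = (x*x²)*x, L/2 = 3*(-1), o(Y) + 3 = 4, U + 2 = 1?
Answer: 6084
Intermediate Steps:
U = -1 (U = -2 + 1 = -1)
o(Y) = 1 (o(Y) = -3 + 4 = 1)
L = -6 (L = 2*(3*(-1)) = 2*(-3) = -6)
X(x) = x⁴ (X(x) = x³*x = x⁴)
n(T, g) = 81 - T*g (n(T, g) = (-T)*g + (-3)⁴ = -T*g + 81 = 81 - T*g)
(L + n(-3, o(4)))² = (-6 + (81 - 1*(-3)*1))² = (-6 + (81 + 3))² = (-6 + 84)² = 78² = 6084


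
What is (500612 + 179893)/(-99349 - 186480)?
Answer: -680505/285829 ≈ -2.3808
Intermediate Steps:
(500612 + 179893)/(-99349 - 186480) = 680505/(-285829) = 680505*(-1/285829) = -680505/285829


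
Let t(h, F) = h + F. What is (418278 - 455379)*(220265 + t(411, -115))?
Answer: -8183033661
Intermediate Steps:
t(h, F) = F + h
(418278 - 455379)*(220265 + t(411, -115)) = (418278 - 455379)*(220265 + (-115 + 411)) = -37101*(220265 + 296) = -37101*220561 = -8183033661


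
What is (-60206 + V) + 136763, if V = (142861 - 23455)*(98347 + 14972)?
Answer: 13531045071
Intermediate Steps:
V = 13530968514 (V = 119406*113319 = 13530968514)
(-60206 + V) + 136763 = (-60206 + 13530968514) + 136763 = 13530908308 + 136763 = 13531045071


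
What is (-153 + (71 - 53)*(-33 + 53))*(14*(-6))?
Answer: -17388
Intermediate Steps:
(-153 + (71 - 53)*(-33 + 53))*(14*(-6)) = (-153 + 18*20)*(-84) = (-153 + 360)*(-84) = 207*(-84) = -17388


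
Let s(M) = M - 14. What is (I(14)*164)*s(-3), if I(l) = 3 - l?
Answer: 30668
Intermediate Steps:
s(M) = -14 + M
(I(14)*164)*s(-3) = ((3 - 1*14)*164)*(-14 - 3) = ((3 - 14)*164)*(-17) = -11*164*(-17) = -1804*(-17) = 30668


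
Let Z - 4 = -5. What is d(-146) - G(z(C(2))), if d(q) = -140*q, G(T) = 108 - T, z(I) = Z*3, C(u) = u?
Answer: 20329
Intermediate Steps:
Z = -1 (Z = 4 - 5 = -1)
z(I) = -3 (z(I) = -1*3 = -3)
d(-146) - G(z(C(2))) = -140*(-146) - (108 - 1*(-3)) = 20440 - (108 + 3) = 20440 - 1*111 = 20440 - 111 = 20329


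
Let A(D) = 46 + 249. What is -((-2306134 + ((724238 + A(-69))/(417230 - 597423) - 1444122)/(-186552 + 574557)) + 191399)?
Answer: 49284539246453118/23305261655 ≈ 2.1147e+6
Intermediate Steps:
A(D) = 295
-((-2306134 + ((724238 + A(-69))/(417230 - 597423) - 1444122)/(-186552 + 574557)) + 191399) = -((-2306134 + ((724238 + 295)/(417230 - 597423) - 1444122)/(-186552 + 574557)) + 191399) = -((-2306134 + (724533/(-180193) - 1444122)/388005) + 191399) = -((-2306134 + (724533*(-1/180193) - 1444122)*(1/388005)) + 191399) = -((-2306134 + (-724533/180193 - 1444122)*(1/388005)) + 191399) = -((-2306134 - 260221400079/180193*1/388005) + 191399) = -((-2306134 - 86740466693/23305261655) + 191399) = -(-53745143021958463/23305261655 + 191399) = -1*(-49284539246453118/23305261655) = 49284539246453118/23305261655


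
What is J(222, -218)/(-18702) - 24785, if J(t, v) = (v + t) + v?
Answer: -231764428/9351 ≈ -24785.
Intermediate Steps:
J(t, v) = t + 2*v (J(t, v) = (t + v) + v = t + 2*v)
J(222, -218)/(-18702) - 24785 = (222 + 2*(-218))/(-18702) - 24785 = (222 - 436)*(-1/18702) - 24785 = -214*(-1/18702) - 24785 = 107/9351 - 24785 = -231764428/9351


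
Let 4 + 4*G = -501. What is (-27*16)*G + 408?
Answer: 54948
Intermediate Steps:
G = -505/4 (G = -1 + (¼)*(-501) = -1 - 501/4 = -505/4 ≈ -126.25)
(-27*16)*G + 408 = -27*16*(-505/4) + 408 = -432*(-505/4) + 408 = 54540 + 408 = 54948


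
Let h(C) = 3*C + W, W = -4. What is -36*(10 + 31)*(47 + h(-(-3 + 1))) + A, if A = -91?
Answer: -72415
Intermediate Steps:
h(C) = -4 + 3*C (h(C) = 3*C - 4 = -4 + 3*C)
-36*(10 + 31)*(47 + h(-(-3 + 1))) + A = -36*(10 + 31)*(47 + (-4 + 3*(-(-3 + 1)))) - 91 = -1476*(47 + (-4 + 3*(-1*(-2)))) - 91 = -1476*(47 + (-4 + 3*2)) - 91 = -1476*(47 + (-4 + 6)) - 91 = -1476*(47 + 2) - 91 = -1476*49 - 91 = -36*2009 - 91 = -72324 - 91 = -72415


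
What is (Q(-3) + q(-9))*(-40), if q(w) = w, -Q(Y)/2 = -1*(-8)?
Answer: 1000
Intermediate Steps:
Q(Y) = -16 (Q(Y) = -(-2)*(-8) = -2*8 = -16)
(Q(-3) + q(-9))*(-40) = (-16 - 9)*(-40) = -25*(-40) = 1000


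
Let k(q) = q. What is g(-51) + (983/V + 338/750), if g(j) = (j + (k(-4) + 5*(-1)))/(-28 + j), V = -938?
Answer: 4506863/27788250 ≈ 0.16219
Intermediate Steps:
g(j) = (-9 + j)/(-28 + j) (g(j) = (j + (-4 + 5*(-1)))/(-28 + j) = (j + (-4 - 5))/(-28 + j) = (j - 9)/(-28 + j) = (-9 + j)/(-28 + j))
g(-51) + (983/V + 338/750) = (-9 - 51)/(-28 - 51) + (983/(-938) + 338/750) = -60/(-79) + (983*(-1/938) + 338*(1/750)) = -1/79*(-60) + (-983/938 + 169/375) = 60/79 - 210103/351750 = 4506863/27788250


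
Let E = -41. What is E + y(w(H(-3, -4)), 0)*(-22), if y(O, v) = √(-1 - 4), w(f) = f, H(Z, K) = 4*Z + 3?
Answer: -41 - 22*I*√5 ≈ -41.0 - 49.193*I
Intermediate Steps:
H(Z, K) = 3 + 4*Z
y(O, v) = I*√5 (y(O, v) = √(-5) = I*√5)
E + y(w(H(-3, -4)), 0)*(-22) = -41 + (I*√5)*(-22) = -41 - 22*I*√5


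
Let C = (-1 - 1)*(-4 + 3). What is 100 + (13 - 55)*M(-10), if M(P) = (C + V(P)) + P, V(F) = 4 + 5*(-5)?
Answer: 1318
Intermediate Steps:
V(F) = -21 (V(F) = 4 - 25 = -21)
C = 2 (C = -2*(-1) = 2)
M(P) = -19 + P (M(P) = (2 - 21) + P = -19 + P)
100 + (13 - 55)*M(-10) = 100 + (13 - 55)*(-19 - 10) = 100 - 42*(-29) = 100 + 1218 = 1318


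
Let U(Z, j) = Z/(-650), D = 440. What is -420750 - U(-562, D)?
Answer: -136744031/325 ≈ -4.2075e+5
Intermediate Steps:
U(Z, j) = -Z/650 (U(Z, j) = Z*(-1/650) = -Z/650)
-420750 - U(-562, D) = -420750 - (-1)*(-562)/650 = -420750 - 1*281/325 = -420750 - 281/325 = -136744031/325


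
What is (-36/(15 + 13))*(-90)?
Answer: 810/7 ≈ 115.71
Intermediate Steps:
(-36/(15 + 13))*(-90) = (-36/28)*(-90) = ((1/28)*(-36))*(-90) = -9/7*(-90) = 810/7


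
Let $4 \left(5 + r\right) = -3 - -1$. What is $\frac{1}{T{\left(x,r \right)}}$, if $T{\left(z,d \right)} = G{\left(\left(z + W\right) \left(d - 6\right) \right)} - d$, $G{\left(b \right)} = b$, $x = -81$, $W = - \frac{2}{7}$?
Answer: $\frac{7}{6582} \approx 0.0010635$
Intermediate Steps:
$W = - \frac{2}{7}$ ($W = \left(-2\right) \frac{1}{7} = - \frac{2}{7} \approx -0.28571$)
$r = - \frac{11}{2}$ ($r = -5 + \frac{-3 - -1}{4} = -5 + \frac{-3 + 1}{4} = -5 + \frac{1}{4} \left(-2\right) = -5 - \frac{1}{2} = - \frac{11}{2} \approx -5.5$)
$T{\left(z,d \right)} = - d + \left(-6 + d\right) \left(- \frac{2}{7} + z\right)$ ($T{\left(z,d \right)} = \left(z - \frac{2}{7}\right) \left(d - 6\right) - d = \left(- \frac{2}{7} + z\right) \left(-6 + d\right) - d = \left(-6 + d\right) \left(- \frac{2}{7} + z\right) - d = - d + \left(-6 + d\right) \left(- \frac{2}{7} + z\right)$)
$\frac{1}{T{\left(x,r \right)}} = \frac{1}{\frac{12}{7} - -486 - - \frac{99}{14} - - \frac{891}{2}} = \frac{1}{\frac{12}{7} + 486 + \frac{99}{14} + \frac{891}{2}} = \frac{1}{\frac{6582}{7}} = \frac{7}{6582}$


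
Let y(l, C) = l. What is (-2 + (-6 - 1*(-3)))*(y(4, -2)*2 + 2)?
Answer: -50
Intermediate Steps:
(-2 + (-6 - 1*(-3)))*(y(4, -2)*2 + 2) = (-2 + (-6 - 1*(-3)))*(4*2 + 2) = (-2 + (-6 + 3))*(8 + 2) = (-2 - 3)*10 = -5*10 = -50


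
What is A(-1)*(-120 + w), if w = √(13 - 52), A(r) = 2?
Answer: -240 + 2*I*√39 ≈ -240.0 + 12.49*I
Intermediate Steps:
w = I*√39 (w = √(-39) = I*√39 ≈ 6.245*I)
A(-1)*(-120 + w) = 2*(-120 + I*√39) = -240 + 2*I*√39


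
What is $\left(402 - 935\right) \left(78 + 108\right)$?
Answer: $-99138$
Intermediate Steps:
$\left(402 - 935\right) \left(78 + 108\right) = \left(-533\right) 186 = -99138$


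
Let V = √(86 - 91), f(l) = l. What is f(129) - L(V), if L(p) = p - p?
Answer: 129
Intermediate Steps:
V = I*√5 (V = √(-5) = I*√5 ≈ 2.2361*I)
L(p) = 0
f(129) - L(V) = 129 - 1*0 = 129 + 0 = 129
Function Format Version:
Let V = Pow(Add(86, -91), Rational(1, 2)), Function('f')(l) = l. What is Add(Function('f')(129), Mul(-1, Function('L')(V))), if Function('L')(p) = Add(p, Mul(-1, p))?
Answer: 129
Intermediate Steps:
V = Mul(I, Pow(5, Rational(1, 2))) (V = Pow(-5, Rational(1, 2)) = Mul(I, Pow(5, Rational(1, 2))) ≈ Mul(2.2361, I))
Function('L')(p) = 0
Add(Function('f')(129), Mul(-1, Function('L')(V))) = Add(129, Mul(-1, 0)) = Add(129, 0) = 129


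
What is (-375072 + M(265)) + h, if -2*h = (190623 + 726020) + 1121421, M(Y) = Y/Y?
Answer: -1394103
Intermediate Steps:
M(Y) = 1
h = -1019032 (h = -((190623 + 726020) + 1121421)/2 = -(916643 + 1121421)/2 = -½*2038064 = -1019032)
(-375072 + M(265)) + h = (-375072 + 1) - 1019032 = -375071 - 1019032 = -1394103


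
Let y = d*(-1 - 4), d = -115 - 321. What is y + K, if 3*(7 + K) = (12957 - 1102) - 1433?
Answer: 5647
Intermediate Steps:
d = -436
y = 2180 (y = -436*(-1 - 4) = -436*(-5) = 2180)
K = 3467 (K = -7 + ((12957 - 1102) - 1433)/3 = -7 + (11855 - 1433)/3 = -7 + (⅓)*10422 = -7 + 3474 = 3467)
y + K = 2180 + 3467 = 5647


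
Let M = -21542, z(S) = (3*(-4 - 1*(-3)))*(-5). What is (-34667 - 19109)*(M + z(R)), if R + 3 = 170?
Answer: 1157635952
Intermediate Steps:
R = 167 (R = -3 + 170 = 167)
z(S) = 15 (z(S) = (3*(-4 + 3))*(-5) = (3*(-1))*(-5) = -3*(-5) = 15)
(-34667 - 19109)*(M + z(R)) = (-34667 - 19109)*(-21542 + 15) = -53776*(-21527) = 1157635952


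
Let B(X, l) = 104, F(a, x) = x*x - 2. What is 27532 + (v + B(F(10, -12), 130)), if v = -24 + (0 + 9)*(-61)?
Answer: 27063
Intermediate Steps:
F(a, x) = -2 + x² (F(a, x) = x² - 2 = -2 + x²)
v = -573 (v = -24 + 9*(-61) = -24 - 549 = -573)
27532 + (v + B(F(10, -12), 130)) = 27532 + (-573 + 104) = 27532 - 469 = 27063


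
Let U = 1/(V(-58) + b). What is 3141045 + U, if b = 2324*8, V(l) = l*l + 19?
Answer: 69024463876/21975 ≈ 3.1410e+6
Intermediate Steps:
V(l) = 19 + l**2 (V(l) = l**2 + 19 = 19 + l**2)
b = 18592
U = 1/21975 (U = 1/((19 + (-58)**2) + 18592) = 1/((19 + 3364) + 18592) = 1/(3383 + 18592) = 1/21975 ≈ 4.5506e-5)
3141045 + U = 3141045 + 1/21975 = 69024463876/21975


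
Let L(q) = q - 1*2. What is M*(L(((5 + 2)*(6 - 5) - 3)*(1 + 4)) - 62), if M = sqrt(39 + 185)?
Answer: -176*sqrt(14) ≈ -658.53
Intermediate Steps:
L(q) = -2 + q (L(q) = q - 2 = -2 + q)
M = 4*sqrt(14) (M = sqrt(224) = 4*sqrt(14) ≈ 14.967)
M*(L(((5 + 2)*(6 - 5) - 3)*(1 + 4)) - 62) = (4*sqrt(14))*((-2 + ((5 + 2)*(6 - 5) - 3)*(1 + 4)) - 62) = (4*sqrt(14))*((-2 + (7*1 - 3)*5) - 62) = (4*sqrt(14))*((-2 + (7 - 3)*5) - 62) = (4*sqrt(14))*((-2 + 4*5) - 62) = (4*sqrt(14))*((-2 + 20) - 62) = (4*sqrt(14))*(18 - 62) = (4*sqrt(14))*(-44) = -176*sqrt(14)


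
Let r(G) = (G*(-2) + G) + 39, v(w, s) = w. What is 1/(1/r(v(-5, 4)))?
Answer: 44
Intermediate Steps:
r(G) = 39 - G (r(G) = (-2*G + G) + 39 = -G + 39 = 39 - G)
1/(1/r(v(-5, 4))) = 1/(1/(39 - 1*(-5))) = 1/(1/(39 + 5)) = 1/(1/44) = 44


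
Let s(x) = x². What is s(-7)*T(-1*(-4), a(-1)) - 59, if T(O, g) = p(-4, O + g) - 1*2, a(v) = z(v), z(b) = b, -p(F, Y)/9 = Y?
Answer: -1480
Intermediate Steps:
p(F, Y) = -9*Y
a(v) = v
T(O, g) = -2 - 9*O - 9*g (T(O, g) = -9*(O + g) - 1*2 = (-9*O - 9*g) - 2 = -2 - 9*O - 9*g)
s(-7)*T(-1*(-4), a(-1)) - 59 = (-7)²*(-2 - (-9)*(-4) - 9*(-1)) - 59 = 49*(-2 - 9*4 + 9) - 59 = 49*(-2 - 36 + 9) - 59 = 49*(-29) - 59 = -1421 - 59 = -1480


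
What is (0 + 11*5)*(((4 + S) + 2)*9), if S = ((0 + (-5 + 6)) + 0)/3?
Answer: 3135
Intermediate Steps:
S = 1/3 (S = ((0 + 1) + 0)*(1/3) = (1 + 0)*(1/3) = 1*(1/3) = 1/3 ≈ 0.33333)
(0 + 11*5)*(((4 + S) + 2)*9) = (0 + 11*5)*(((4 + 1/3) + 2)*9) = (0 + 55)*((13/3 + 2)*9) = 55*((19/3)*9) = 55*57 = 3135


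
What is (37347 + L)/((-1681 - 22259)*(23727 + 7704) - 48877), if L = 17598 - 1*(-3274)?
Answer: -58219/752507017 ≈ -7.7367e-5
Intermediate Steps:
L = 20872 (L = 17598 + 3274 = 20872)
(37347 + L)/((-1681 - 22259)*(23727 + 7704) - 48877) = (37347 + 20872)/((-1681 - 22259)*(23727 + 7704) - 48877) = 58219/(-23940*31431 - 48877) = 58219/(-752458140 - 48877) = 58219/(-752507017) = 58219*(-1/752507017) = -58219/752507017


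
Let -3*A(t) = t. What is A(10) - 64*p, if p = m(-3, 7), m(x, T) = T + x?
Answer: -778/3 ≈ -259.33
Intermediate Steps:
A(t) = -t/3
p = 4 (p = 7 - 3 = 4)
A(10) - 64*p = -1/3*10 - 64*4 = -10/3 - 256 = -778/3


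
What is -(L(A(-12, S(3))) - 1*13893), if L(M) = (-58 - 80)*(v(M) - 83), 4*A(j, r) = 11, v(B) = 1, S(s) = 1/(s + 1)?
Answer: 2577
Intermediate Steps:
S(s) = 1/(1 + s)
A(j, r) = 11/4 (A(j, r) = (¼)*11 = 11/4)
L(M) = 11316 (L(M) = (-58 - 80)*(1 - 83) = -138*(-82) = 11316)
-(L(A(-12, S(3))) - 1*13893) = -(11316 - 1*13893) = -(11316 - 13893) = -1*(-2577) = 2577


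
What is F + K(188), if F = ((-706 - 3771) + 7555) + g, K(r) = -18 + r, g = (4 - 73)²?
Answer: 8009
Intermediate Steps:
g = 4761 (g = (-69)² = 4761)
F = 7839 (F = ((-706 - 3771) + 7555) + 4761 = (-4477 + 7555) + 4761 = 3078 + 4761 = 7839)
F + K(188) = 7839 + (-18 + 188) = 7839 + 170 = 8009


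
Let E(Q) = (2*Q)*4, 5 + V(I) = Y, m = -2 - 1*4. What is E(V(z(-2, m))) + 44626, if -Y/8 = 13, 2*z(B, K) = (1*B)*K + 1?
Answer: 43754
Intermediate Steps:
m = -6 (m = -2 - 4 = -6)
z(B, K) = ½ + B*K/2 (z(B, K) = ((1*B)*K + 1)/2 = (B*K + 1)/2 = (1 + B*K)/2 = ½ + B*K/2)
Y = -104 (Y = -8*13 = -104)
V(I) = -109 (V(I) = -5 - 104 = -109)
E(Q) = 8*Q
E(V(z(-2, m))) + 44626 = 8*(-109) + 44626 = -872 + 44626 = 43754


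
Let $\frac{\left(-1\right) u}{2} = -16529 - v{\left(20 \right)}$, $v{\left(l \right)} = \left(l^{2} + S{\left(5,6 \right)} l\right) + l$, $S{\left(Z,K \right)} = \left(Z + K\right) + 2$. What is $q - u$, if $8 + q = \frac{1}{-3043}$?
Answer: $- \frac{104758319}{3043} \approx -34426.0$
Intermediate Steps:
$S{\left(Z,K \right)} = 2 + K + Z$ ($S{\left(Z,K \right)} = \left(K + Z\right) + 2 = 2 + K + Z$)
$v{\left(l \right)} = l^{2} + 14 l$ ($v{\left(l \right)} = \left(l^{2} + \left(2 + 6 + 5\right) l\right) + l = \left(l^{2} + 13 l\right) + l = l^{2} + 14 l$)
$q = - \frac{24345}{3043}$ ($q = -8 + \frac{1}{-3043} = -8 - \frac{1}{3043} = - \frac{24345}{3043} \approx -8.0003$)
$u = 34418$ ($u = - 2 \left(-16529 - 20 \left(14 + 20\right)\right) = - 2 \left(-16529 - 20 \cdot 34\right) = - 2 \left(-16529 - 680\right) = \left(-2\right) \left(-17209\right) = 34418$)
$q - u = - \frac{24345}{3043} - 34418 = - \frac{104758319}{3043}$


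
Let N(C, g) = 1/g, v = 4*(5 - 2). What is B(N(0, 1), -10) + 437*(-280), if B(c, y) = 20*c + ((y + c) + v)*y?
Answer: -122370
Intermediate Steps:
v = 12 (v = 4*3 = 12)
B(c, y) = 20*c + y*(12 + c + y) (B(c, y) = 20*c + ((y + c) + 12)*y = 20*c + ((c + y) + 12)*y = 20*c + (12 + c + y)*y = 20*c + y*(12 + c + y))
B(N(0, 1), -10) + 437*(-280) = ((-10)**2 + 12*(-10) + 20/1 - 10/1) + 437*(-280) = (100 - 120 + 20*1 + 1*(-10)) - 122360 = (100 - 120 + 20 - 10) - 122360 = -10 - 122360 = -122370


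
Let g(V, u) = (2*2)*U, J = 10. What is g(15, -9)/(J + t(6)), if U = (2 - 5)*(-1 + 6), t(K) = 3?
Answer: -60/13 ≈ -4.6154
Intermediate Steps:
U = -15 (U = -3*5 = -15)
g(V, u) = -60 (g(V, u) = (2*2)*(-15) = 4*(-15) = -60)
g(15, -9)/(J + t(6)) = -60/(10 + 3) = -60/13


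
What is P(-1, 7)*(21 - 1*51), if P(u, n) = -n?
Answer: 210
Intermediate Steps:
P(-1, 7)*(21 - 1*51) = (-1*7)*(21 - 1*51) = -7*(21 - 51) = -7*(-30) = 210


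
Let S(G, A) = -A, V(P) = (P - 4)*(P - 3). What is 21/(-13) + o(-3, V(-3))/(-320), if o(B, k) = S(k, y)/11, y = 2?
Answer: -36947/22880 ≈ -1.6148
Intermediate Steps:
V(P) = (-4 + P)*(-3 + P)
o(B, k) = -2/11 (o(B, k) = -1*2/11 = -2*1/11 = -2/11)
21/(-13) + o(-3, V(-3))/(-320) = 21/(-13) - 2/11/(-320) = 21*(-1/13) - 2/11*(-1/320) = -21/13 + 1/1760 = -36947/22880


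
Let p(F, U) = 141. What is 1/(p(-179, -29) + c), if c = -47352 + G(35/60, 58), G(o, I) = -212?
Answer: -1/47423 ≈ -2.1087e-5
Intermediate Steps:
c = -47564 (c = -47352 - 212 = -47564)
1/(p(-179, -29) + c) = 1/(141 - 47564) = 1/(-47423) = -1/47423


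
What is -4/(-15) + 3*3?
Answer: 139/15 ≈ 9.2667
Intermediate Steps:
-4/(-15) + 3*3 = -4*(-1/15) + 9 = 4/15 + 9 = 139/15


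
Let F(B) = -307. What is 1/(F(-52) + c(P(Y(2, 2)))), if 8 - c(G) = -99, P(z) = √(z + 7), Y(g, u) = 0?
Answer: -1/200 ≈ -0.0050000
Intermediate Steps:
P(z) = √(7 + z)
c(G) = 107 (c(G) = 8 - 1*(-99) = 8 + 99 = 107)
1/(F(-52) + c(P(Y(2, 2)))) = 1/(-307 + 107) = 1/(-200) = -1/200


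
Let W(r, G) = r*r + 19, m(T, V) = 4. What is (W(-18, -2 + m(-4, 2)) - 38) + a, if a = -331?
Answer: -26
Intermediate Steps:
W(r, G) = 19 + r² (W(r, G) = r² + 19 = 19 + r²)
(W(-18, -2 + m(-4, 2)) - 38) + a = ((19 + (-18)²) - 38) - 331 = ((19 + 324) - 38) - 331 = (343 - 38) - 331 = 305 - 331 = -26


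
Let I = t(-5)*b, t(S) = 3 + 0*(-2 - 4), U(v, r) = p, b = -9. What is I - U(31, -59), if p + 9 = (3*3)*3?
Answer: -45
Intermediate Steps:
p = 18 (p = -9 + (3*3)*3 = -9 + 9*3 = -9 + 27 = 18)
U(v, r) = 18
t(S) = 3 (t(S) = 3 + 0*(-6) = 3 + 0 = 3)
I = -27 (I = 3*(-9) = -27)
I - U(31, -59) = -27 - 1*18 = -27 - 18 = -45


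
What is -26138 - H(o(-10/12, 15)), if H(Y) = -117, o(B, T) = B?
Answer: -26021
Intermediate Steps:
-26138 - H(o(-10/12, 15)) = -26138 - 1*(-117) = -26138 + 117 = -26021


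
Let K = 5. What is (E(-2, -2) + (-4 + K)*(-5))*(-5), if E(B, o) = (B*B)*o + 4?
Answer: 45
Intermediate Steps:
E(B, o) = 4 + o*B**2 (E(B, o) = B**2*o + 4 = o*B**2 + 4 = 4 + o*B**2)
(E(-2, -2) + (-4 + K)*(-5))*(-5) = ((4 - 2*(-2)**2) + (-4 + 5)*(-5))*(-5) = ((4 - 2*4) + 1*(-5))*(-5) = ((4 - 8) - 5)*(-5) = (-4 - 5)*(-5) = -9*(-5) = 45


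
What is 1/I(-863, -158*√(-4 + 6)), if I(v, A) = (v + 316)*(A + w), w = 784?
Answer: -98/38613277 - 79*√2/154453108 ≈ -3.2613e-6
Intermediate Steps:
I(v, A) = (316 + v)*(784 + A) (I(v, A) = (v + 316)*(A + 784) = (316 + v)*(784 + A))
1/I(-863, -158*√(-4 + 6)) = 1/(247744 + 316*(-158*√(-4 + 6)) + 784*(-863) - 158*√(-4 + 6)*(-863)) = 1/(247744 + 316*(-158*√2) - 676592 - 158*√2*(-863)) = 1/(247744 - 49928*√2 - 676592 + 136354*√2) = 1/(-428848 + 86426*√2)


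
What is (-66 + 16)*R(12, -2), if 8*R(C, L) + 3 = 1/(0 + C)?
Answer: 875/48 ≈ 18.229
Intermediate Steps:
R(C, L) = -3/8 + 1/(8*C) (R(C, L) = -3/8 + 1/(8*(0 + C)) = -3/8 + 1/(8*C))
(-66 + 16)*R(12, -2) = (-66 + 16)*((⅛)*(1 - 3*12)/12) = -25*(1 - 36)/(4*12) = -25*(-35)/(4*12) = -50*(-35/96) = 875/48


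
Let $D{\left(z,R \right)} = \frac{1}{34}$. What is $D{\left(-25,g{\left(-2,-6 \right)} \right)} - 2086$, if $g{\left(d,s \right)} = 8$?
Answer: $- \frac{70923}{34} \approx -2086.0$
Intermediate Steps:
$D{\left(z,R \right)} = \frac{1}{34}$
$D{\left(-25,g{\left(-2,-6 \right)} \right)} - 2086 = \frac{1}{34} - 2086 = - \frac{70923}{34}$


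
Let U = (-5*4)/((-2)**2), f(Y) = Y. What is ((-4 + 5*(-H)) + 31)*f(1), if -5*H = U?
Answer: 22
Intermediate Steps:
U = -5 (U = -20/4 = -20*1/4 = -5)
H = 1 (H = -1/5*(-5) = 1)
((-4 + 5*(-H)) + 31)*f(1) = ((-4 + 5*(-1*1)) + 31)*1 = ((-4 + 5*(-1)) + 31)*1 = ((-4 - 5) + 31)*1 = (-9 + 31)*1 = 22*1 = 22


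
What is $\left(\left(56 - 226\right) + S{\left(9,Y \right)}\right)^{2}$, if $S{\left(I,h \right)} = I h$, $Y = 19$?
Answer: $1$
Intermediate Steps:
$\left(\left(56 - 226\right) + S{\left(9,Y \right)}\right)^{2} = \left(\left(56 - 226\right) + 9 \cdot 19\right)^{2} = \left(\left(56 - 226\right) + 171\right)^{2} = \left(-170 + 171\right)^{2} = 1^{2} = 1$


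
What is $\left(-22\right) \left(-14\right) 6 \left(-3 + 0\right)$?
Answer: $-5544$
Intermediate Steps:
$\left(-22\right) \left(-14\right) 6 \left(-3 + 0\right) = 308 \cdot 6 \left(-3\right) = 308 \left(-18\right) = -5544$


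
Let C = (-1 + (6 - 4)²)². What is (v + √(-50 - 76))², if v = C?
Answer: -45 + 54*I*√14 ≈ -45.0 + 202.05*I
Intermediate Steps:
C = 9 (C = (-1 + 2²)² = (-1 + 4)² = 3² = 9)
v = 9
(v + √(-50 - 76))² = (9 + √(-50 - 76))² = (9 + √(-126))² = (9 + 3*I*√14)²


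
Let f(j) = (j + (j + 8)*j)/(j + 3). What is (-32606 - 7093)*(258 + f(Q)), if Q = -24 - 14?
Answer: -314733672/35 ≈ -8.9924e+6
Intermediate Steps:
Q = -38
f(j) = (j + j*(8 + j))/(3 + j) (f(j) = (j + (8 + j)*j)/(3 + j) = (j + j*(8 + j))/(3 + j))
(-32606 - 7093)*(258 + f(Q)) = (-32606 - 7093)*(258 - 38*(9 - 38)/(3 - 38)) = -39699*(258 - 38*(-29)/(-35)) = -39699*(258 - 38*(-1/35)*(-29)) = -39699*(258 - 1102/35) = -39699*7928/35 = -314733672/35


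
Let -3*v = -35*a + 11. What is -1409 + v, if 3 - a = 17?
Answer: -1576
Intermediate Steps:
a = -14 (a = 3 - 1*17 = 3 - 17 = -14)
v = -167 (v = -(-35*(-14) + 11)/3 = -(490 + 11)/3 = -⅓*501 = -167)
-1409 + v = -1409 - 167 = -1576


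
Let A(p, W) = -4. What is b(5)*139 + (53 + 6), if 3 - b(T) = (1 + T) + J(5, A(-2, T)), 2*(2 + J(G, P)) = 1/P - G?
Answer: 2279/8 ≈ 284.88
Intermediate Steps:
J(G, P) = -2 + 1/(2*P) - G/2 (J(G, P) = -2 + (1/P - G)/2 = -2 + (1/(2*P) - G/2) = -2 + 1/(2*P) - G/2)
b(T) = 53/8 - T (b(T) = 3 - ((1 + T) + (½)*(1 - 1*(-4)*(4 + 5))/(-4)) = 3 - ((1 + T) + (½)*(-¼)*(1 - 1*(-4)*9)) = 3 - ((1 + T) + (½)*(-¼)*(1 + 36)) = 3 - ((1 + T) + (½)*(-¼)*37) = 3 - ((1 + T) - 37/8) = 3 - (-29/8 + T) = 3 + (29/8 - T) = 53/8 - T)
b(5)*139 + (53 + 6) = (53/8 - 1*5)*139 + (53 + 6) = (53/8 - 5)*139 + 59 = (13/8)*139 + 59 = 1807/8 + 59 = 2279/8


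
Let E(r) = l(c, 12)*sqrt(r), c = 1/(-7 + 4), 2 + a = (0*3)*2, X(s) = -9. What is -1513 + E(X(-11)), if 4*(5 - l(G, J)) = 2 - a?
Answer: -1513 + 12*I ≈ -1513.0 + 12.0*I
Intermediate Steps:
a = -2 (a = -2 + (0*3)*2 = -2 + 0*2 = -2 + 0 = -2)
c = -1/3 (c = 1/(-3) = -1/3 ≈ -0.33333)
l(G, J) = 4 (l(G, J) = 5 - (2 - 1*(-2))/4 = 5 - (2 + 2)/4 = 5 - 1/4*4 = 5 - 1 = 4)
E(r) = 4*sqrt(r)
-1513 + E(X(-11)) = -1513 + 4*sqrt(-9) = -1513 + 4*(3*I) = -1513 + 12*I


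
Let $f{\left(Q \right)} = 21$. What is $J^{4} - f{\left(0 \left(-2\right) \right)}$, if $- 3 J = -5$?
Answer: $- \frac{1076}{81} \approx -13.284$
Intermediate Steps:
$J = \frac{5}{3}$ ($J = \left(- \frac{1}{3}\right) \left(-5\right) = \frac{5}{3} \approx 1.6667$)
$J^{4} - f{\left(0 \left(-2\right) \right)} = \left(\frac{5}{3}\right)^{4} - 21 = \frac{625}{81} - 21 = - \frac{1076}{81}$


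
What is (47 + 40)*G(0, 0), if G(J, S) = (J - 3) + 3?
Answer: 0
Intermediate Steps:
G(J, S) = J (G(J, S) = (-3 + J) + 3 = J)
(47 + 40)*G(0, 0) = (47 + 40)*0 = 87*0 = 0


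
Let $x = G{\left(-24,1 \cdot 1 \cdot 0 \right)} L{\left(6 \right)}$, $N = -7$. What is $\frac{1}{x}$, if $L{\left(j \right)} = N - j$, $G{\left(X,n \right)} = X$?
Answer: $\frac{1}{312} \approx 0.0032051$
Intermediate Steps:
$L{\left(j \right)} = -7 - j$
$x = 312$ ($x = - 24 \left(-7 - 6\right) = \left(-24\right) \left(-13\right) = 312$)
$\frac{1}{x} = \frac{1}{312}$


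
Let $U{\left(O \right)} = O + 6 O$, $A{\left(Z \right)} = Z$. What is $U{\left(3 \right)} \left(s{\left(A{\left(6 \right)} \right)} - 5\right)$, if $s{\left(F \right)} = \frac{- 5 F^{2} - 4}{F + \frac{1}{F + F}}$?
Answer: $- \frac{54033}{73} \approx -740.18$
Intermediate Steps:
$s{\left(F \right)} = \frac{-4 - 5 F^{2}}{F + \frac{1}{2 F}}$
$U{\left(O \right)} = 7 O$
$U{\left(3 \right)} \left(s{\left(A{\left(6 \right)} \right)} - 5\right) = 7 \cdot 3 \left(\frac{- 10 \cdot 6^{3} - 48}{1 + 2 \cdot 6^{2}} - 5\right) = 21 \left(\frac{\left(-10\right) 216 - 48}{1 + 2 \cdot 36} - 5\right) = 21 \left(\frac{-2160 - 48}{1 + 72} - 5\right) = 21 \left(\frac{1}{73} \left(-2208\right) - 5\right) = 21 \left(- \frac{2208}{73} - 5\right) = 21 \left(- \frac{2573}{73}\right) = - \frac{54033}{73}$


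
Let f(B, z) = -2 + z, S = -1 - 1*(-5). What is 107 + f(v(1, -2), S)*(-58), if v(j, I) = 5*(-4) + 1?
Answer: -9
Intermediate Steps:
v(j, I) = -19 (v(j, I) = -20 + 1 = -19)
S = 4 (S = -1 + 5 = 4)
107 + f(v(1, -2), S)*(-58) = 107 + (-2 + 4)*(-58) = 107 + 2*(-58) = 107 - 116 = -9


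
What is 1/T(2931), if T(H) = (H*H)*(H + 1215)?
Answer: 1/35617295106 ≈ 2.8076e-11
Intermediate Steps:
T(H) = H²*(1215 + H)
1/T(2931) = 1/(2931²*(1215 + 2931)) = 1/(8590761*4146) = 1/35617295106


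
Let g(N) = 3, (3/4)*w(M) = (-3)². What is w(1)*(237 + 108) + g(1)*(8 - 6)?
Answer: 4146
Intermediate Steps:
w(M) = 12 (w(M) = (4/3)*(-3)² = (4/3)*9 = 12)
w(1)*(237 + 108) + g(1)*(8 - 6) = 12*(237 + 108) + 3*(8 - 6) = 12*345 + 3*2 = 4140 + 6 = 4146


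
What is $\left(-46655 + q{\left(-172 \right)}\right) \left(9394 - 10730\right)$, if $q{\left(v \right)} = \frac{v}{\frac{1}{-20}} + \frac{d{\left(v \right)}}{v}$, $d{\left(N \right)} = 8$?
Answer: $\frac{2482617992}{43} \approx 5.7735 \cdot 10^{7}$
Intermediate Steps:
$q{\left(v \right)} = - 20 v + \frac{8}{v}$ ($q{\left(v \right)} = \frac{v}{\frac{1}{-20}} + \frac{8}{v} = \frac{v}{- \frac{1}{20}} + \frac{8}{v} = v \left(-20\right) + \frac{8}{v} = - 20 v + \frac{8}{v}$)
$\left(-46655 + q{\left(-172 \right)}\right) \left(9394 - 10730\right) = \left(-46655 + \left(\left(-20\right) \left(-172\right) + \frac{8}{-172}\right)\right) \left(9394 - 10730\right) = \left(-46655 + \left(3440 + 8 \left(- \frac{1}{172}\right)\right)\right) \left(-1336\right) = \left(-46655 + \left(3440 - \frac{2}{43}\right)\right) \left(-1336\right) = \left(-46655 + \frac{147918}{43}\right) \left(-1336\right) = \left(- \frac{1858247}{43}\right) \left(-1336\right) = \frac{2482617992}{43}$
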